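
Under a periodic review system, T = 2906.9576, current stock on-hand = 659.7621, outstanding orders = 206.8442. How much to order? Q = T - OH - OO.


Inventory position = OH + OO = 659.7621 + 206.8442 = 866.6063
Q = 2906.9576 - 866.6063 = 2040.3513

2040.3513 units


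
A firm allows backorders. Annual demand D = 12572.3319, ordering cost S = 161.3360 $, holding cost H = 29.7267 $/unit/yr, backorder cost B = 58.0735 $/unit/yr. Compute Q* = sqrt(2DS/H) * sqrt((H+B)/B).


sqrt(2DS/H) = 369.4156
sqrt((H+B)/B) = 1.2296
Q* = 369.4156 * 1.2296 = 454.2281

454.2281 units


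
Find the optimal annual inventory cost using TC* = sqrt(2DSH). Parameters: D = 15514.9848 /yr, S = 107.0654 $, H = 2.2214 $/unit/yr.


2*D*S*H = 7380015.2886
TC* = sqrt(7380015.2886) = 2716.6184

2716.6184 $/yr


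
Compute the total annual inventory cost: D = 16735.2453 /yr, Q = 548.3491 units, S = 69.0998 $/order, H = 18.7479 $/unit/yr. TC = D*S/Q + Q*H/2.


Ordering cost = D*S/Q = 2108.8794
Holding cost = Q*H/2 = 5140.1970
TC = 2108.8794 + 5140.1970 = 7249.0764

7249.0764 $/yr


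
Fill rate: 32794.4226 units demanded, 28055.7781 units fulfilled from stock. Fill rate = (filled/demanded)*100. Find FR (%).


FR = 28055.7781 / 32794.4226 * 100 = 85.5505

85.5505%


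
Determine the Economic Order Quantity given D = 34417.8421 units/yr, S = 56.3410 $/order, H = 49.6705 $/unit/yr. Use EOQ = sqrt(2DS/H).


2*D*S = 2 * 34417.8421 * 56.3410 = 3878271.2835
2*D*S/H = 78079.9727
EOQ = sqrt(78079.9727) = 279.4279

279.4279 units


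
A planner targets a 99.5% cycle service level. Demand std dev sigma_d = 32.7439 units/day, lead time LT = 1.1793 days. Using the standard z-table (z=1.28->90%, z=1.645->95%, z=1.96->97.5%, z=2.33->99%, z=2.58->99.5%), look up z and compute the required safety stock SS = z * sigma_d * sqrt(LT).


From the table, SL = 99.5% corresponds to z = 2.58
sqrt(LT) = sqrt(1.1793) = 1.0860
SS = 2.58 * 32.7439 * 1.0860 = 91.7407

91.7407 units


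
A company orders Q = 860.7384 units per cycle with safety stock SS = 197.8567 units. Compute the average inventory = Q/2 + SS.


Q/2 = 430.3692
Avg = 430.3692 + 197.8567 = 628.2259

628.2259 units


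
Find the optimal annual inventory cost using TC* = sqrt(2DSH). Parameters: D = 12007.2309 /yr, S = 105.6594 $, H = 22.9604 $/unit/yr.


2*D*S*H = 58258654.1740
TC* = sqrt(58258654.1740) = 7632.7357

7632.7357 $/yr


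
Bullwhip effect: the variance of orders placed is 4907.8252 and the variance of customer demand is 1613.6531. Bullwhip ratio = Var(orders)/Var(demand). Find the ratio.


BW = 4907.8252 / 1613.6531 = 3.0414

3.0414


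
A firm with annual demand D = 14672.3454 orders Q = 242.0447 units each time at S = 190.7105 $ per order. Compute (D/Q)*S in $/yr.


Number of orders = D/Q = 60.6183
Cost = 60.6183 * 190.7105 = 11560.5519

11560.5519 $/yr


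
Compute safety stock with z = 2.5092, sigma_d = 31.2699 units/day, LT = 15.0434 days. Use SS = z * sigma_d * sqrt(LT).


sqrt(LT) = sqrt(15.0434) = 3.8786
SS = 2.5092 * 31.2699 * 3.8786 = 304.3230

304.3230 units


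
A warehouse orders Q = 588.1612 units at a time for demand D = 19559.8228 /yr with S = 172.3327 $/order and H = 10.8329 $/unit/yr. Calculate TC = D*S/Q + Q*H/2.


Ordering cost = D*S/Q = 5731.0769
Holding cost = Q*H/2 = 3185.7457
TC = 5731.0769 + 3185.7457 = 8916.8226

8916.8226 $/yr


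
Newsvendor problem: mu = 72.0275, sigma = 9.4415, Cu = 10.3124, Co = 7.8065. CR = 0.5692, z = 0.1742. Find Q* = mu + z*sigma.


CR = Cu/(Cu+Co) = 10.3124/(10.3124+7.8065) = 0.5692
z = 0.1742
Q* = 72.0275 + 0.1742 * 9.4415 = 73.6722

73.6722 units


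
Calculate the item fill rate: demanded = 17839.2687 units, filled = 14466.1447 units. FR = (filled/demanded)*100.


FR = 14466.1447 / 17839.2687 * 100 = 81.0916

81.0916%


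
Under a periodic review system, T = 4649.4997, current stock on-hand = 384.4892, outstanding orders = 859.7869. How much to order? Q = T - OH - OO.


Inventory position = OH + OO = 384.4892 + 859.7869 = 1244.2761
Q = 4649.4997 - 1244.2761 = 3405.2236

3405.2236 units


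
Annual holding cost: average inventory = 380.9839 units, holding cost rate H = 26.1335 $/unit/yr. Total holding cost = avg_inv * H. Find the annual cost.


Cost = 380.9839 * 26.1335 = 9956.4428

9956.4428 $/yr


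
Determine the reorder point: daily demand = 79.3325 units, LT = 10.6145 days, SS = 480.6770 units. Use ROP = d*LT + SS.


d*LT = 79.3325 * 10.6145 = 842.0748
ROP = 842.0748 + 480.6770 = 1322.7518

1322.7518 units


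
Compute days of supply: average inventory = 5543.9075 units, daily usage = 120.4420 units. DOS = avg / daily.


DOS = 5543.9075 / 120.4420 = 46.0297

46.0297 days


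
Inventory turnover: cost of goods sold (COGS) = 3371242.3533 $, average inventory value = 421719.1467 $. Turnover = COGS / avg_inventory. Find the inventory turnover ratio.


Turnover = 3371242.3533 / 421719.1467 = 7.9940

7.9940


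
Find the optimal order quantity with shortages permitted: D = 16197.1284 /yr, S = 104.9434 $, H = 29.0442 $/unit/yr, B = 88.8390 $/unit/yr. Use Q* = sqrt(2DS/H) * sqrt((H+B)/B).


sqrt(2DS/H) = 342.1227
sqrt((H+B)/B) = 1.1519
Q* = 342.1227 * 1.1519 = 394.0996

394.0996 units


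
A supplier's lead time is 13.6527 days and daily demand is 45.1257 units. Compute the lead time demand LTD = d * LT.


LTD = 45.1257 * 13.6527 = 616.0876

616.0876 units


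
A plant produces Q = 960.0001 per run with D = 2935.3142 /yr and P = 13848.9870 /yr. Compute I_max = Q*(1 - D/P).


D/P = 0.2120
1 - D/P = 0.7880
I_max = 960.0001 * 0.7880 = 756.5266

756.5266 units


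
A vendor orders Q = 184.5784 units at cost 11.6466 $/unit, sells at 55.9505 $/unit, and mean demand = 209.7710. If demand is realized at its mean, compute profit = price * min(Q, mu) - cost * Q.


Sales at mu = min(184.5784, 209.7710) = 184.5784
Revenue = 55.9505 * 184.5784 = 10327.2538
Total cost = 11.6466 * 184.5784 = 2149.7108
Profit = 10327.2538 - 2149.7108 = 8177.5430

8177.5430 $


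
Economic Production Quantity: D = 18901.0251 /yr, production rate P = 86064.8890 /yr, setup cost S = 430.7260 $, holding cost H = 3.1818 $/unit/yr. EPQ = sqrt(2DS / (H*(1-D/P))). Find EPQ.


1 - D/P = 1 - 0.2196 = 0.7804
H*(1-D/P) = 2.4830
2DS = 16282325.8744
EPQ = sqrt(6557433.6508) = 2560.7487

2560.7487 units


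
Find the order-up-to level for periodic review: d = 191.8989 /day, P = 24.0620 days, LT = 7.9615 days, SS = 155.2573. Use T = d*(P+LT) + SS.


P + LT = 32.0235
d*(P+LT) = 191.8989 * 32.0235 = 6145.2744
T = 6145.2744 + 155.2573 = 6300.5317

6300.5317 units


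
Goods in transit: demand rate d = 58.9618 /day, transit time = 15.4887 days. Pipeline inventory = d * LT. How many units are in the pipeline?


Pipeline = 58.9618 * 15.4887 = 913.2416

913.2416 units


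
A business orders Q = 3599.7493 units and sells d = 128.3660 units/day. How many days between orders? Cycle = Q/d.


Cycle = 3599.7493 / 128.3660 = 28.0429

28.0429 days


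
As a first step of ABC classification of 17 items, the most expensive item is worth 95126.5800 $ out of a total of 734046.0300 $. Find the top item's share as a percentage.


Top item = 95126.5800
Total = 734046.0300
Percentage = 95126.5800 / 734046.0300 * 100 = 12.9592

12.9592%


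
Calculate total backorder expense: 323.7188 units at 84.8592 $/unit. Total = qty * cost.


Total = 323.7188 * 84.8592 = 27470.5184

27470.5184 $


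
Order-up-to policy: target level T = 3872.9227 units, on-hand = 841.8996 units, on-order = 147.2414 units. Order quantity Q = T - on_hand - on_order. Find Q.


Inventory position = OH + OO = 841.8996 + 147.2414 = 989.1410
Q = 3872.9227 - 989.1410 = 2883.7817

2883.7817 units


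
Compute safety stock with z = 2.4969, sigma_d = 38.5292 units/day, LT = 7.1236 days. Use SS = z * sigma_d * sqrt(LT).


sqrt(LT) = sqrt(7.1236) = 2.6690
SS = 2.4969 * 38.5292 * 2.6690 = 256.7680

256.7680 units


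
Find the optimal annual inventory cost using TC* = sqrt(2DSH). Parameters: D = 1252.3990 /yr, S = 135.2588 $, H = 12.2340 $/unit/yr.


2*D*S*H = 4144829.9181
TC* = sqrt(4144829.9181) = 2035.8855

2035.8855 $/yr


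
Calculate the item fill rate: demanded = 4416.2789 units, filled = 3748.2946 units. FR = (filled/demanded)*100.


FR = 3748.2946 / 4416.2789 * 100 = 84.8745

84.8745%


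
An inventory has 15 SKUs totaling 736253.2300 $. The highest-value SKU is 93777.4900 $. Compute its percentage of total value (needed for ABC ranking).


Top item = 93777.4900
Total = 736253.2300
Percentage = 93777.4900 / 736253.2300 * 100 = 12.7371

12.7371%


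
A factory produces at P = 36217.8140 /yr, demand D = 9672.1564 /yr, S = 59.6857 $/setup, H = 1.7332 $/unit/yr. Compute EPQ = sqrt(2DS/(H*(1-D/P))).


1 - D/P = 1 - 0.2671 = 0.7329
H*(1-D/P) = 1.2703
2DS = 1154578.8505
EPQ = sqrt(908873.9652) = 953.3488

953.3488 units


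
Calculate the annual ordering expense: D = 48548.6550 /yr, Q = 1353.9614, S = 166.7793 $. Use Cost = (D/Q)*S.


Number of orders = D/Q = 35.8567
Cost = 35.8567 * 166.7793 = 5980.1636

5980.1636 $/yr


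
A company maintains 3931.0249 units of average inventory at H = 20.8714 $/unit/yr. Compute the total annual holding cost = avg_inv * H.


Cost = 3931.0249 * 20.8714 = 82045.9931

82045.9931 $/yr


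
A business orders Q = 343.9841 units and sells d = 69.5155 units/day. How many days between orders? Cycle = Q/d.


Cycle = 343.9841 / 69.5155 = 4.9483

4.9483 days


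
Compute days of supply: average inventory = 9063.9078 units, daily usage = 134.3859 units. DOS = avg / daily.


DOS = 9063.9078 / 134.3859 = 67.4469

67.4469 days


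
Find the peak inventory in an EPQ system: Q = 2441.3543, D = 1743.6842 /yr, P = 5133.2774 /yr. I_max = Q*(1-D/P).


D/P = 0.3397
1 - D/P = 0.6603
I_max = 2441.3543 * 0.6603 = 1612.0691

1612.0691 units


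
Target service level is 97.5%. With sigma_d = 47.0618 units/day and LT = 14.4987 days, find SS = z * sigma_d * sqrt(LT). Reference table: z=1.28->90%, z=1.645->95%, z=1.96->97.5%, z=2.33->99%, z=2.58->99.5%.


From the table, SL = 97.5% corresponds to z = 1.96
sqrt(LT) = sqrt(14.4987) = 3.8077
SS = 1.96 * 47.0618 * 3.8077 = 351.2280

351.2280 units


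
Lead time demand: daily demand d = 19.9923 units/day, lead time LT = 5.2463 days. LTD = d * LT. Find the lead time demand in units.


LTD = 19.9923 * 5.2463 = 104.8856

104.8856 units


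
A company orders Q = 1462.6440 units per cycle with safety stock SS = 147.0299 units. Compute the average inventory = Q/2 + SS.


Q/2 = 731.3220
Avg = 731.3220 + 147.0299 = 878.3519

878.3519 units


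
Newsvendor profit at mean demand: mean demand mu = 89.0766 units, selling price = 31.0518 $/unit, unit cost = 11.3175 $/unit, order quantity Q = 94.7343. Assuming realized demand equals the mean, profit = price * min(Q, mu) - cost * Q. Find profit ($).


Sales at mu = min(94.7343, 89.0766) = 89.0766
Revenue = 31.0518 * 89.0766 = 2765.9888
Total cost = 11.3175 * 94.7343 = 1072.1554
Profit = 2765.9888 - 1072.1554 = 1693.8333

1693.8333 $


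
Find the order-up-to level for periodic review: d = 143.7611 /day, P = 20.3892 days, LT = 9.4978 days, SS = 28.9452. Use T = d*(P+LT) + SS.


P + LT = 29.8870
d*(P+LT) = 143.7611 * 29.8870 = 4296.5880
T = 4296.5880 + 28.9452 = 4325.5332

4325.5332 units


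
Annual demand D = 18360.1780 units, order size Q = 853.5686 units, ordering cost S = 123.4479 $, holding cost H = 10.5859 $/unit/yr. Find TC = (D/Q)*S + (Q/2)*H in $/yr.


Ordering cost = D*S/Q = 2655.3524
Holding cost = Q*H/2 = 4517.8959
TC = 2655.3524 + 4517.8959 = 7173.2483

7173.2483 $/yr


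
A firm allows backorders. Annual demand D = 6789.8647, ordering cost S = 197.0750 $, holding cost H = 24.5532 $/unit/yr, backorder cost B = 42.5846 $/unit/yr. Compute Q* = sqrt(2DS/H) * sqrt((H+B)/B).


sqrt(2DS/H) = 330.1469
sqrt((H+B)/B) = 1.2556
Q* = 330.1469 * 1.2556 = 414.5382

414.5382 units


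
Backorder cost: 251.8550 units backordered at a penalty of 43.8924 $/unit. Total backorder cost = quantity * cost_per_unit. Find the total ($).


Total = 251.8550 * 43.8924 = 11054.5204

11054.5204 $


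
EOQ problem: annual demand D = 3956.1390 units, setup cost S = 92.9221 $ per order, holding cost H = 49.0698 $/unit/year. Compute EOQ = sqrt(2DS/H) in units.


2*D*S = 2 * 3956.1390 * 92.9221 = 735225.4875
2*D*S/H = 14983.2583
EOQ = sqrt(14983.2583) = 122.4061

122.4061 units


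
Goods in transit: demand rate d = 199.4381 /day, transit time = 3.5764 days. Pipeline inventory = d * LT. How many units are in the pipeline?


Pipeline = 199.4381 * 3.5764 = 713.2704

713.2704 units


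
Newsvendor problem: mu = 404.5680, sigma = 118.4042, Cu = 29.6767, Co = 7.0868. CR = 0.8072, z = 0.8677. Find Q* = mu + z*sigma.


CR = Cu/(Cu+Co) = 29.6767/(29.6767+7.0868) = 0.8072
z = 0.8677
Q* = 404.5680 + 0.8677 * 118.4042 = 507.3073

507.3073 units


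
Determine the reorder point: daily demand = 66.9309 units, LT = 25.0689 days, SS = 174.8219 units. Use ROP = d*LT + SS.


d*LT = 66.9309 * 25.0689 = 1677.8840
ROP = 1677.8840 + 174.8219 = 1852.7059

1852.7059 units


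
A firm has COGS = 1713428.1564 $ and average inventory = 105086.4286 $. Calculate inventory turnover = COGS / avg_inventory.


Turnover = 1713428.1564 / 105086.4286 = 16.3049

16.3049


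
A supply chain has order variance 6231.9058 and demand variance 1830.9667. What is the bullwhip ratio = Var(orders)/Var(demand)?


BW = 6231.9058 / 1830.9667 = 3.4036

3.4036


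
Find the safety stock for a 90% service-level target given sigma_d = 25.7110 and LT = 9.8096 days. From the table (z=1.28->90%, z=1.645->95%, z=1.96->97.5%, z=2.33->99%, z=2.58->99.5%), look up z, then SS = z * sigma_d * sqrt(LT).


From the table, SL = 90% corresponds to z = 1.28
sqrt(LT) = sqrt(9.8096) = 3.1320
SS = 1.28 * 25.7110 * 3.1320 = 103.0753

103.0753 units


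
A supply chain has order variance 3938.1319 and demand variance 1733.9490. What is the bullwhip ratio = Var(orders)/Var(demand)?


BW = 3938.1319 / 1733.9490 = 2.2712

2.2712


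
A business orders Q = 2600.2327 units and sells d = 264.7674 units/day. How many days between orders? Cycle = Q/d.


Cycle = 2600.2327 / 264.7674 = 9.8208

9.8208 days


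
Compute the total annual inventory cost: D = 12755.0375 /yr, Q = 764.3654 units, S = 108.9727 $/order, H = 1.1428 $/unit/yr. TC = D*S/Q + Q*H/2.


Ordering cost = D*S/Q = 1818.4377
Holding cost = Q*H/2 = 436.7584
TC = 1818.4377 + 436.7584 = 2255.1961

2255.1961 $/yr


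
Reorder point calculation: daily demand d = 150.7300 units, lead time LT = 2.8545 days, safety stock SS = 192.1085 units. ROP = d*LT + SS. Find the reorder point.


d*LT = 150.7300 * 2.8545 = 430.2588
ROP = 430.2588 + 192.1085 = 622.3673

622.3673 units


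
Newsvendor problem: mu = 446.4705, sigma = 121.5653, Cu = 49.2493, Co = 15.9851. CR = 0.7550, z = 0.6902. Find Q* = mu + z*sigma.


CR = Cu/(Cu+Co) = 49.2493/(49.2493+15.9851) = 0.7550
z = 0.6902
Q* = 446.4705 + 0.6902 * 121.5653 = 530.3749

530.3749 units


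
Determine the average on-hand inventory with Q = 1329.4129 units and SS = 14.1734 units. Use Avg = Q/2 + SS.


Q/2 = 664.7065
Avg = 664.7065 + 14.1734 = 678.8799

678.8799 units


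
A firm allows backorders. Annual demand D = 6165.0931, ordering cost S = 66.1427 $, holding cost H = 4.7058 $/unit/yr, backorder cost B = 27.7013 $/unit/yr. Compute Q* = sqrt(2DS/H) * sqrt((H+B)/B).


sqrt(2DS/H) = 416.3025
sqrt((H+B)/B) = 1.0816
Q* = 416.3025 * 1.0816 = 450.2763

450.2763 units


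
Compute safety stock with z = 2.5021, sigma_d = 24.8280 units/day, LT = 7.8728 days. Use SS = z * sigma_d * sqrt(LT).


sqrt(LT) = sqrt(7.8728) = 2.8059
SS = 2.5021 * 24.8280 * 2.8059 = 174.3055

174.3055 units


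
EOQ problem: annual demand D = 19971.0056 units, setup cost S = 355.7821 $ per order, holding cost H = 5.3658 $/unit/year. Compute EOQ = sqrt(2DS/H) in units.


2*D*S = 2 * 19971.0056 * 355.7821 = 14210652.6230
2*D*S/H = 2648375.3817
EOQ = sqrt(2648375.3817) = 1627.3830

1627.3830 units


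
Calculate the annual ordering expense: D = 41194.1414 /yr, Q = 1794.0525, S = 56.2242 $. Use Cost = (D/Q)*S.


Number of orders = D/Q = 22.9615
Cost = 22.9615 * 56.2242 = 1290.9921

1290.9921 $/yr


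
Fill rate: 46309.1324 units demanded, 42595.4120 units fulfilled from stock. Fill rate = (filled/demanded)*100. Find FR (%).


FR = 42595.4120 / 46309.1324 * 100 = 91.9806

91.9806%


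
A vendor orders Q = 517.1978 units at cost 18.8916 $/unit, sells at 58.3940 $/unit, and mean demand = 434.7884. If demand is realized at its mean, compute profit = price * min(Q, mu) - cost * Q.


Sales at mu = min(517.1978, 434.7884) = 434.7884
Revenue = 58.3940 * 434.7884 = 25389.0338
Total cost = 18.8916 * 517.1978 = 9770.6940
Profit = 25389.0338 - 9770.6940 = 15618.3399

15618.3399 $


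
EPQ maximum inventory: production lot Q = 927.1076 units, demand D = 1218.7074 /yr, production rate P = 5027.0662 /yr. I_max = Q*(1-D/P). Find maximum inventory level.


D/P = 0.2424
1 - D/P = 0.7576
I_max = 927.1076 * 0.7576 = 702.3497

702.3497 units


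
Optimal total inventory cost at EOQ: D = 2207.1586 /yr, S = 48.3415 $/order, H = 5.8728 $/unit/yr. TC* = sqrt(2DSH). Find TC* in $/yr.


2*D*S*H = 1253224.4818
TC* = sqrt(1253224.4818) = 1119.4751

1119.4751 $/yr


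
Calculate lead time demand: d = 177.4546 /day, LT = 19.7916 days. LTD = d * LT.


LTD = 177.4546 * 19.7916 = 3512.1105

3512.1105 units


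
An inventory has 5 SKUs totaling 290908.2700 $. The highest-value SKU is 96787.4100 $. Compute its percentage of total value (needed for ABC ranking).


Top item = 96787.4100
Total = 290908.2700
Percentage = 96787.4100 / 290908.2700 * 100 = 33.2708

33.2708%


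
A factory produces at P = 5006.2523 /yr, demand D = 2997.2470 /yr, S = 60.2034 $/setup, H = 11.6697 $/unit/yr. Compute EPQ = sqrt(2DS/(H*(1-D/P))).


1 - D/P = 1 - 0.5987 = 0.4013
H*(1-D/P) = 4.6830
2DS = 360888.9201
EPQ = sqrt(77062.9283) = 277.6021

277.6021 units


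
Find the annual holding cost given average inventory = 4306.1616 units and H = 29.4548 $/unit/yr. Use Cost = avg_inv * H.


Cost = 4306.1616 * 29.4548 = 126837.1287

126837.1287 $/yr


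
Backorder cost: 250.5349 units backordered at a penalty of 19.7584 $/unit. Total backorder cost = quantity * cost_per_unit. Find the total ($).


Total = 250.5349 * 19.7584 = 4950.1688

4950.1688 $


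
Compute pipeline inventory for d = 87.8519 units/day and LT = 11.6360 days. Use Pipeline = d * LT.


Pipeline = 87.8519 * 11.6360 = 1022.2447

1022.2447 units


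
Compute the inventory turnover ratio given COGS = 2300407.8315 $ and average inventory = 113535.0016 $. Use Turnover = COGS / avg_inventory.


Turnover = 2300407.8315 / 113535.0016 = 20.2617

20.2617


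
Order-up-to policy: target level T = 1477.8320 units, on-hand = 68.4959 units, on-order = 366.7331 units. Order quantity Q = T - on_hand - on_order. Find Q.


Inventory position = OH + OO = 68.4959 + 366.7331 = 435.2290
Q = 1477.8320 - 435.2290 = 1042.6030

1042.6030 units


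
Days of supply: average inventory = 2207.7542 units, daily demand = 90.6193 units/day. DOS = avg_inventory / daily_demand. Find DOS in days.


DOS = 2207.7542 / 90.6193 = 24.3630

24.3630 days


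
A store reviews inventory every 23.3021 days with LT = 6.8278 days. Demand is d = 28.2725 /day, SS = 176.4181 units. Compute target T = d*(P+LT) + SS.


P + LT = 30.1299
d*(P+LT) = 28.2725 * 30.1299 = 851.8476
T = 851.8476 + 176.4181 = 1028.2657

1028.2657 units


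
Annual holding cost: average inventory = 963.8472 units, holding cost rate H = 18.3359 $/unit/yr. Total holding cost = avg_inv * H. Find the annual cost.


Cost = 963.8472 * 18.3359 = 17673.0059

17673.0059 $/yr


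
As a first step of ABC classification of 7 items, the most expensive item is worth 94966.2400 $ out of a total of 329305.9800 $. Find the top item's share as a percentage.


Top item = 94966.2400
Total = 329305.9800
Percentage = 94966.2400 / 329305.9800 * 100 = 28.8383

28.8383%


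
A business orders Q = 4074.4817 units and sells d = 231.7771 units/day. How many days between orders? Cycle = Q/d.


Cycle = 4074.4817 / 231.7771 = 17.5793

17.5793 days


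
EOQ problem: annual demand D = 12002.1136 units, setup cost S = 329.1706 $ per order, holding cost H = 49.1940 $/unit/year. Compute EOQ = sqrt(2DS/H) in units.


2*D*S = 2 * 12002.1136 * 329.1706 = 7901485.8700
2*D*S/H = 160618.8940
EOQ = sqrt(160618.8940) = 400.7729

400.7729 units


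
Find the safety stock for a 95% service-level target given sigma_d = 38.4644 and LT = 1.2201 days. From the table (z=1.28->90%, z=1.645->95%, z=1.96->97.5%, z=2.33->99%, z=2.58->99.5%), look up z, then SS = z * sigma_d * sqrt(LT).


From the table, SL = 95% corresponds to z = 1.645
sqrt(LT) = sqrt(1.2201) = 1.1046
SS = 1.645 * 38.4644 * 1.1046 = 69.8912

69.8912 units


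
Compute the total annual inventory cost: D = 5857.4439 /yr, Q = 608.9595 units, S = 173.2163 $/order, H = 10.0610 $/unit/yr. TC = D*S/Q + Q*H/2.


Ordering cost = D*S/Q = 1666.1285
Holding cost = Q*H/2 = 3063.3708
TC = 1666.1285 + 3063.3708 = 4729.4992

4729.4992 $/yr


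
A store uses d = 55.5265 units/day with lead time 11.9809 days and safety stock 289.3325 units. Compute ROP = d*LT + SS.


d*LT = 55.5265 * 11.9809 = 665.2574
ROP = 665.2574 + 289.3325 = 954.5899

954.5899 units


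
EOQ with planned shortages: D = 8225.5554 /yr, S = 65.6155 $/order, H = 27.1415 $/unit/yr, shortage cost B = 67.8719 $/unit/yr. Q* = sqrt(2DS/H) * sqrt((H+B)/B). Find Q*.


sqrt(2DS/H) = 199.4270
sqrt((H+B)/B) = 1.1832
Q* = 199.4270 * 1.1832 = 235.9562

235.9562 units


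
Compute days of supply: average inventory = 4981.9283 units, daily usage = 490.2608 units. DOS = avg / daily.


DOS = 4981.9283 / 490.2608 = 10.1618

10.1618 days


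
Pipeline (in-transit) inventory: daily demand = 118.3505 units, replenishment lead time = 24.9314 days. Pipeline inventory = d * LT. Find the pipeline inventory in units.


Pipeline = 118.3505 * 24.9314 = 2950.6437

2950.6437 units


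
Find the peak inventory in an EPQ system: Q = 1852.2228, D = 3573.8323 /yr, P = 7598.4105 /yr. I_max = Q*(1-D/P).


D/P = 0.4703
1 - D/P = 0.5297
I_max = 1852.2228 * 0.5297 = 981.0493

981.0493 units


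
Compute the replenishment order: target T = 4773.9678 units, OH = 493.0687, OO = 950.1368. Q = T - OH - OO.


Inventory position = OH + OO = 493.0687 + 950.1368 = 1443.2055
Q = 4773.9678 - 1443.2055 = 3330.7623

3330.7623 units


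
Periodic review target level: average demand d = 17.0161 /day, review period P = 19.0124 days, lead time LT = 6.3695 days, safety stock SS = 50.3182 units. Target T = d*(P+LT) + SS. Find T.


P + LT = 25.3819
d*(P+LT) = 17.0161 * 25.3819 = 431.9009
T = 431.9009 + 50.3182 = 482.2191

482.2191 units


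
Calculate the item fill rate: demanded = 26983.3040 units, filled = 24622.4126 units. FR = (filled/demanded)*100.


FR = 24622.4126 / 26983.3040 * 100 = 91.2505

91.2505%


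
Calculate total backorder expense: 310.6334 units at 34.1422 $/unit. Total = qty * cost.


Total = 310.6334 * 34.1422 = 10605.7077

10605.7077 $


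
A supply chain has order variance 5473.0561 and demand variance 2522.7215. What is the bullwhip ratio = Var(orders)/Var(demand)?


BW = 5473.0561 / 2522.7215 = 2.1695

2.1695


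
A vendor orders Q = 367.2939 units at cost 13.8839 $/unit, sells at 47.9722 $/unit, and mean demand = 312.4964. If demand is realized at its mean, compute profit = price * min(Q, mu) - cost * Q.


Sales at mu = min(367.2939, 312.4964) = 312.4964
Revenue = 47.9722 * 312.4964 = 14991.1398
Total cost = 13.8839 * 367.2939 = 5099.4718
Profit = 14991.1398 - 5099.4718 = 9891.6680

9891.6680 $


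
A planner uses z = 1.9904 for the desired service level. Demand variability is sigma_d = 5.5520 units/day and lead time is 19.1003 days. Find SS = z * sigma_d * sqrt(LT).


sqrt(LT) = sqrt(19.1003) = 4.3704
SS = 1.9904 * 5.5520 * 4.3704 = 48.2959

48.2959 units


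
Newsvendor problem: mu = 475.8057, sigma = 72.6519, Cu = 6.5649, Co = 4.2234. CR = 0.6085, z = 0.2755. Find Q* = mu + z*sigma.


CR = Cu/(Cu+Co) = 6.5649/(6.5649+4.2234) = 0.6085
z = 0.2755
Q* = 475.8057 + 0.2755 * 72.6519 = 495.8213

495.8213 units


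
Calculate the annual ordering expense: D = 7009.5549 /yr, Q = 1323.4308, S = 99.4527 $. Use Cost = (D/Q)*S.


Number of orders = D/Q = 5.2965
Cost = 5.2965 * 99.4527 = 526.7515

526.7515 $/yr


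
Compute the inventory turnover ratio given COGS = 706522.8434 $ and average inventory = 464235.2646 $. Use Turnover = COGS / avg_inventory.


Turnover = 706522.8434 / 464235.2646 = 1.5219

1.5219


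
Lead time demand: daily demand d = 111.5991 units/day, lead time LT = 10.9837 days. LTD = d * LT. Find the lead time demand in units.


LTD = 111.5991 * 10.9837 = 1225.7710

1225.7710 units


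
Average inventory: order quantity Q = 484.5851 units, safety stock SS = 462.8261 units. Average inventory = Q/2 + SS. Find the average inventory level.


Q/2 = 242.2926
Avg = 242.2926 + 462.8261 = 705.1187

705.1187 units


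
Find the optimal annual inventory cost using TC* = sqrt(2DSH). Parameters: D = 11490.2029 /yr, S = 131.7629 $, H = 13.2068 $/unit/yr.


2*D*S*H = 39989726.9917
TC* = sqrt(39989726.9917) = 6323.7431

6323.7431 $/yr


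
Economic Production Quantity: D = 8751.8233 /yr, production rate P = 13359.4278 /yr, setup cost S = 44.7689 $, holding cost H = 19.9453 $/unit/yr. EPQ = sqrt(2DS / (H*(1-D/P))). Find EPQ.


1 - D/P = 1 - 0.6551 = 0.3449
H*(1-D/P) = 6.8790
2DS = 783619.0043
EPQ = sqrt(113913.9865) = 337.5115

337.5115 units


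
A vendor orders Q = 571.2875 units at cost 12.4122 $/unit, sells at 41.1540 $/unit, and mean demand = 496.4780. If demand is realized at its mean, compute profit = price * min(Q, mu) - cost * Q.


Sales at mu = min(571.2875, 496.4780) = 496.4780
Revenue = 41.1540 * 496.4780 = 20432.0556
Total cost = 12.4122 * 571.2875 = 7090.9347
Profit = 20432.0556 - 7090.9347 = 13341.1209

13341.1209 $


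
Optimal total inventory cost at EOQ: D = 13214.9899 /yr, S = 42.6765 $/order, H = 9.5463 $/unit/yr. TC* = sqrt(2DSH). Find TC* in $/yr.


2*D*S*H = 10767644.3901
TC* = sqrt(10767644.3901) = 3281.4089

3281.4089 $/yr


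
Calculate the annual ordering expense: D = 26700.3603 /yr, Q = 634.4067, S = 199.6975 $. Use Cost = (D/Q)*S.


Number of orders = D/Q = 42.0871
Cost = 42.0871 * 199.6975 = 8404.6956

8404.6956 $/yr


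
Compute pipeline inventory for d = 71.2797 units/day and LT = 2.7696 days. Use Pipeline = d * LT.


Pipeline = 71.2797 * 2.7696 = 197.4163

197.4163 units


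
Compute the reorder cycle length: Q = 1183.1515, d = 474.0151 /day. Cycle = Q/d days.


Cycle = 1183.1515 / 474.0151 = 2.4960

2.4960 days


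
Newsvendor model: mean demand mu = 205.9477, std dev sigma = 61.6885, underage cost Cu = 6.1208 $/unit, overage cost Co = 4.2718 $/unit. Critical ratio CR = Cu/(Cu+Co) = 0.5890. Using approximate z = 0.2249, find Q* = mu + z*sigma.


CR = Cu/(Cu+Co) = 6.1208/(6.1208+4.2718) = 0.5890
z = 0.2249
Q* = 205.9477 + 0.2249 * 61.6885 = 219.8214

219.8214 units


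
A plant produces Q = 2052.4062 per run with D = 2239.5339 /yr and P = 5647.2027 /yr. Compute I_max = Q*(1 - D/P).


D/P = 0.3966
1 - D/P = 0.6034
I_max = 2052.4062 * 0.6034 = 1238.4752

1238.4752 units


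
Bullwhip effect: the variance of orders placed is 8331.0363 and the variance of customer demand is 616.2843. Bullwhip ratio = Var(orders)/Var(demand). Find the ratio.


BW = 8331.0363 / 616.2843 = 13.5182

13.5182


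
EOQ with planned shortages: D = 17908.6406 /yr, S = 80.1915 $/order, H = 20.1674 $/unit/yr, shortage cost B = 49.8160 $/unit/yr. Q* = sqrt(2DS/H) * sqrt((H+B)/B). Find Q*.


sqrt(2DS/H) = 377.3858
sqrt((H+B)/B) = 1.1853
Q* = 377.3858 * 1.1853 = 447.2997

447.2997 units


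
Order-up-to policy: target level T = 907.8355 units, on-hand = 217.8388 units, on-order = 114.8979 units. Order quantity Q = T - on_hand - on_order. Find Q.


Inventory position = OH + OO = 217.8388 + 114.8979 = 332.7367
Q = 907.8355 - 332.7367 = 575.0988

575.0988 units


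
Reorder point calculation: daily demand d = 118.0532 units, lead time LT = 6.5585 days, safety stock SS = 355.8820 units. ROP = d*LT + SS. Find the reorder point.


d*LT = 118.0532 * 6.5585 = 774.2519
ROP = 774.2519 + 355.8820 = 1130.1339

1130.1339 units


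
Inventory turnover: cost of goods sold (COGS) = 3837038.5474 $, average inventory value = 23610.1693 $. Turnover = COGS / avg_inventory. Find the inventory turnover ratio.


Turnover = 3837038.5474 / 23610.1693 = 162.5164

162.5164


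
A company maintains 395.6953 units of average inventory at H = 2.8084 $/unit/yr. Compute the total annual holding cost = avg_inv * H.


Cost = 395.6953 * 2.8084 = 1111.2707

1111.2707 $/yr


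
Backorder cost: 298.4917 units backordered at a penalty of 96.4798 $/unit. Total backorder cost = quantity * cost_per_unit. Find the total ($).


Total = 298.4917 * 96.4798 = 28798.4195

28798.4195 $


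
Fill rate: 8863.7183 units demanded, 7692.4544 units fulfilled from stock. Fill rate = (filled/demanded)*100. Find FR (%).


FR = 7692.4544 / 8863.7183 * 100 = 86.7859

86.7859%


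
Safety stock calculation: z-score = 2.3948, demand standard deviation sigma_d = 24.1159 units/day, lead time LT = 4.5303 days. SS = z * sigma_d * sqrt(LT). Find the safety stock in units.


sqrt(LT) = sqrt(4.5303) = 2.1285
SS = 2.3948 * 24.1159 * 2.1285 = 122.9239

122.9239 units


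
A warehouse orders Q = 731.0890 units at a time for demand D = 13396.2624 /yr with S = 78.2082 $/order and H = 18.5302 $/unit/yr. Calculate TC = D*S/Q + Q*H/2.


Ordering cost = D*S/Q = 1433.0643
Holding cost = Q*H/2 = 6773.6127
TC = 1433.0643 + 6773.6127 = 8206.6770

8206.6770 $/yr


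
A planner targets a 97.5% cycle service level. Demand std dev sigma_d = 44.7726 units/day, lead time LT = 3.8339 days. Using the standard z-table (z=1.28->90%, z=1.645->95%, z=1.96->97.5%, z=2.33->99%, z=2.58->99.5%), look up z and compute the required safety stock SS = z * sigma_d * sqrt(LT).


From the table, SL = 97.5% corresponds to z = 1.96
sqrt(LT) = sqrt(3.8339) = 1.9580
SS = 1.96 * 44.7726 * 1.9580 = 171.8260

171.8260 units


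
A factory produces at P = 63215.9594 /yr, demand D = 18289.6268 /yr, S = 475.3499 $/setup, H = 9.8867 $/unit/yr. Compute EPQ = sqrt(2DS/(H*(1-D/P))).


1 - D/P = 1 - 0.2893 = 0.7107
H*(1-D/P) = 7.0263
2DS = 17387944.5408
EPQ = sqrt(2474700.5541) = 1573.1181

1573.1181 units


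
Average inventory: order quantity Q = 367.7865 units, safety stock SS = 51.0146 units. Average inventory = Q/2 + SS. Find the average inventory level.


Q/2 = 183.8932
Avg = 183.8932 + 51.0146 = 234.9078

234.9078 units


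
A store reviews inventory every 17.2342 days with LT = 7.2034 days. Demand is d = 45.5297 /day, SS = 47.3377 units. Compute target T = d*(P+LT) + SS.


P + LT = 24.4376
d*(P+LT) = 45.5297 * 24.4376 = 1112.6366
T = 1112.6366 + 47.3377 = 1159.9743

1159.9743 units


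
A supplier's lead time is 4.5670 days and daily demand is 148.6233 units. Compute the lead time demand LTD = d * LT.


LTD = 148.6233 * 4.5670 = 678.7626

678.7626 units


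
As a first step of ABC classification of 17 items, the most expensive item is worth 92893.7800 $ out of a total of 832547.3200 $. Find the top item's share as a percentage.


Top item = 92893.7800
Total = 832547.3200
Percentage = 92893.7800 / 832547.3200 * 100 = 11.1578

11.1578%


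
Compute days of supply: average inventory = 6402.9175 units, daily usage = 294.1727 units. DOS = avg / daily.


DOS = 6402.9175 / 294.1727 = 21.7658

21.7658 days


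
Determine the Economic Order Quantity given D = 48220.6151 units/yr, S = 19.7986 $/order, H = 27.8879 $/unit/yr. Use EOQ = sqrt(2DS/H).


2*D*S = 2 * 48220.6151 * 19.7986 = 1909401.3402
2*D*S/H = 68467.0176
EOQ = sqrt(68467.0176) = 261.6620

261.6620 units


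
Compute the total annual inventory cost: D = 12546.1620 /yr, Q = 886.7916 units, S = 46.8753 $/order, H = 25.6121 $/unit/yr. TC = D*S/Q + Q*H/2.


Ordering cost = D*S/Q = 663.1830
Holding cost = Q*H/2 = 11356.2976
TC = 663.1830 + 11356.2976 = 12019.4806

12019.4806 $/yr


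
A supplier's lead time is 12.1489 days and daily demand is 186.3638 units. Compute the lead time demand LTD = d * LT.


LTD = 186.3638 * 12.1489 = 2264.1152

2264.1152 units


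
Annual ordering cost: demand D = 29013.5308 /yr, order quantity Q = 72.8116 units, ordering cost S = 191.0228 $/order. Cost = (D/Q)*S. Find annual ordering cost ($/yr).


Number of orders = D/Q = 398.4740
Cost = 398.4740 * 191.0228 = 76117.6226

76117.6226 $/yr


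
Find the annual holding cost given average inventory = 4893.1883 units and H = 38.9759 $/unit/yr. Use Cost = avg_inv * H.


Cost = 4893.1883 * 38.9759 = 190716.4179

190716.4179 $/yr


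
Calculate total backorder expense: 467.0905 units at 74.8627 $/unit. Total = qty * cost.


Total = 467.0905 * 74.8627 = 34967.6560

34967.6560 $


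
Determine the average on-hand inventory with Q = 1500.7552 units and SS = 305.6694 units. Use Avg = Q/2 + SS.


Q/2 = 750.3776
Avg = 750.3776 + 305.6694 = 1056.0470

1056.0470 units


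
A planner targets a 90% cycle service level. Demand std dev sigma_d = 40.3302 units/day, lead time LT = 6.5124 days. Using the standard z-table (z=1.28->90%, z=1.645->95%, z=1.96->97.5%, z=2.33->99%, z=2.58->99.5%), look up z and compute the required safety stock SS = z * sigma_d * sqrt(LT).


From the table, SL = 90% corresponds to z = 1.28
sqrt(LT) = sqrt(6.5124) = 2.5519
SS = 1.28 * 40.3302 * 2.5519 = 131.7379

131.7379 units


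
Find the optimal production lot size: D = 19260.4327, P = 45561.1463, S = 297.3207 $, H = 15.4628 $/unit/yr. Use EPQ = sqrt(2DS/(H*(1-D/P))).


1 - D/P = 1 - 0.4227 = 0.5773
H*(1-D/P) = 8.9261
2DS = 11453050.6653
EPQ = sqrt(1283098.9614) = 1132.7396

1132.7396 units


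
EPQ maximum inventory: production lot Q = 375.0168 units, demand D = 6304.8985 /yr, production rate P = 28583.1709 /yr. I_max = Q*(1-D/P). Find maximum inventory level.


D/P = 0.2206
1 - D/P = 0.7794
I_max = 375.0168 * 0.7794 = 292.2953

292.2953 units


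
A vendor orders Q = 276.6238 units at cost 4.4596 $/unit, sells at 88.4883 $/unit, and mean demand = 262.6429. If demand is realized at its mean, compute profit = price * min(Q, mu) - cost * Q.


Sales at mu = min(276.6238, 262.6429) = 262.6429
Revenue = 88.4883 * 262.6429 = 23240.8237
Total cost = 4.4596 * 276.6238 = 1233.6315
Profit = 23240.8237 - 1233.6315 = 22007.1922

22007.1922 $


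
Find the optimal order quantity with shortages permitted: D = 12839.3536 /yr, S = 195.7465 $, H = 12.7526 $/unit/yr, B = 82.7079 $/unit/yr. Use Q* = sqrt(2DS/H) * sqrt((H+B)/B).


sqrt(2DS/H) = 627.8186
sqrt((H+B)/B) = 1.0743
Q* = 627.8186 * 1.0743 = 674.4854

674.4854 units


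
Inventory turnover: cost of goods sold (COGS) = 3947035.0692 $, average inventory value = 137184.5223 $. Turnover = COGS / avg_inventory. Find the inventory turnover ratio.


Turnover = 3947035.0692 / 137184.5223 = 28.7717

28.7717


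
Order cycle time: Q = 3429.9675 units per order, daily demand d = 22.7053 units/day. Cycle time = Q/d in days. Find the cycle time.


Cycle = 3429.9675 / 22.7053 = 151.0646

151.0646 days


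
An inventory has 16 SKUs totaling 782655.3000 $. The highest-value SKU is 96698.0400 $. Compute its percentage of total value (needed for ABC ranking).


Top item = 96698.0400
Total = 782655.3000
Percentage = 96698.0400 / 782655.3000 * 100 = 12.3551

12.3551%


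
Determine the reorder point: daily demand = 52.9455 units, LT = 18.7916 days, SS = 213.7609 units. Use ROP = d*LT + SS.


d*LT = 52.9455 * 18.7916 = 994.9307
ROP = 994.9307 + 213.7609 = 1208.6916

1208.6916 units


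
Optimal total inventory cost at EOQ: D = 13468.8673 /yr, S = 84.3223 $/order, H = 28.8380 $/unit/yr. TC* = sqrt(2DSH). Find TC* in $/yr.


2*D*S*H = 65504125.2280
TC* = sqrt(65504125.2280) = 8093.4619

8093.4619 $/yr


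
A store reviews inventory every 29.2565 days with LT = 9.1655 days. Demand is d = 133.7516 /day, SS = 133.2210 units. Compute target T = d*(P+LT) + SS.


P + LT = 38.4220
d*(P+LT) = 133.7516 * 38.4220 = 5139.0040
T = 5139.0040 + 133.2210 = 5272.2250

5272.2250 units


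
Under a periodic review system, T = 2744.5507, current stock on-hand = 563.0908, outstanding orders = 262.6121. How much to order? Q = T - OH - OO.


Inventory position = OH + OO = 563.0908 + 262.6121 = 825.7029
Q = 2744.5507 - 825.7029 = 1918.8478

1918.8478 units


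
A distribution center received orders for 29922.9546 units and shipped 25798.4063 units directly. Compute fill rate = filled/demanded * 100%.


FR = 25798.4063 / 29922.9546 * 100 = 86.2161

86.2161%


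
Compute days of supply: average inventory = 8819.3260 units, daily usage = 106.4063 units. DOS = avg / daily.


DOS = 8819.3260 / 106.4063 = 82.8835

82.8835 days


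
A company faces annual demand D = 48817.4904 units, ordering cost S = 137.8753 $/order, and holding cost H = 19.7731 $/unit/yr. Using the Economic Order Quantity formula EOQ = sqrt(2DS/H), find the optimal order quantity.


2*D*S = 2 * 48817.4904 * 137.8753 = 13461452.2683
2*D*S/H = 680796.2468
EOQ = sqrt(680796.2468) = 825.1038

825.1038 units


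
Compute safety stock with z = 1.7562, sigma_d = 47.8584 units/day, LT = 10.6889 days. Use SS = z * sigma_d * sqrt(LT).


sqrt(LT) = sqrt(10.6889) = 3.2694
SS = 1.7562 * 47.8584 * 3.2694 = 274.7886

274.7886 units


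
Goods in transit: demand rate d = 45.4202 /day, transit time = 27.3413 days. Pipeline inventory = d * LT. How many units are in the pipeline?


Pipeline = 45.4202 * 27.3413 = 1241.8473

1241.8473 units


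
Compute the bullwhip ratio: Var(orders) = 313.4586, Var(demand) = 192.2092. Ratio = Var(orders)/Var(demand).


BW = 313.4586 / 192.2092 = 1.6308

1.6308


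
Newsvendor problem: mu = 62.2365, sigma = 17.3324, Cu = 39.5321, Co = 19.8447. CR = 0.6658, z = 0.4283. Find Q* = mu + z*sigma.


CR = Cu/(Cu+Co) = 39.5321/(39.5321+19.8447) = 0.6658
z = 0.4283
Q* = 62.2365 + 0.4283 * 17.3324 = 69.6600

69.6600 units


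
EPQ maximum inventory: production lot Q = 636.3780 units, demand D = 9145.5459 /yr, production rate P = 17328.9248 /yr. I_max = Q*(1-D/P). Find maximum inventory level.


D/P = 0.5278
1 - D/P = 0.4722
I_max = 636.3780 * 0.4722 = 300.5220

300.5220 units


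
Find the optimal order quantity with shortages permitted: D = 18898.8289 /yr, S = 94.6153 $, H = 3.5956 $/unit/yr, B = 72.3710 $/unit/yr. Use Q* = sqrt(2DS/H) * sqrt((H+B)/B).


sqrt(2DS/H) = 997.3037
sqrt((H+B)/B) = 1.0245
Q* = 997.3037 * 1.0245 = 1021.7779

1021.7779 units


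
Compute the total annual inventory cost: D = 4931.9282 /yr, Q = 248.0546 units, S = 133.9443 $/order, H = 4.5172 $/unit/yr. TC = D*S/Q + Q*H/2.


Ordering cost = D*S/Q = 2663.1382
Holding cost = Q*H/2 = 560.2561
TC = 2663.1382 + 560.2561 = 3223.3943

3223.3943 $/yr


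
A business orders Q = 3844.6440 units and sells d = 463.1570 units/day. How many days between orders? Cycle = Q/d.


Cycle = 3844.6440 / 463.1570 = 8.3010

8.3010 days


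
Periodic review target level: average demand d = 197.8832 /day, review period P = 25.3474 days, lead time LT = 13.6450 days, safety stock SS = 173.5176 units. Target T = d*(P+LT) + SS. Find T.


P + LT = 38.9924
d*(P+LT) = 197.8832 * 38.9924 = 7715.9409
T = 7715.9409 + 173.5176 = 7889.4585

7889.4585 units
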